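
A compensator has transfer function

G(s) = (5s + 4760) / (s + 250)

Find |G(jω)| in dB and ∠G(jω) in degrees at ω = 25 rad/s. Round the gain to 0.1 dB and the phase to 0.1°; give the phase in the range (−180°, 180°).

25.6 dB, -4.2°

Substitute s = j25:
Numerator: 5(j25) + 4760 = 4760 + j125
Denominator: (j25) + 250 = 250 + j25
|N| = √(4760² + 125²) ≈ 4761.6, ∠N ≈ 1.50°
|D| = √(250² + 25²) ≈ 251.25, ∠D ≈ 5.71°
|G| = 4761.6 / 251.25 ≈ 18.952
Gain = 20 log₁₀(18.952) ≈ 25.55 dB
∠G = 1.50° − 5.71° = -4.21°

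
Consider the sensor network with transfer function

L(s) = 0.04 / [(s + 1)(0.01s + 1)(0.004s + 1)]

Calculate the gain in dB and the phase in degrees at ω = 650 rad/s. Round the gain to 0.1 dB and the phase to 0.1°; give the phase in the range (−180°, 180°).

At ω = 650 rad/s:
pole (1 + j650·1) = 1 + j650 → |·| ≈ 650, ∠ ≈ 89.91°
pole (1 + j650·0.01) = 1 + j6.5 → |·| ≈ 6.5765, ∠ ≈ 81.25°
pole (1 + j650·0.004) = 1 + j2.6 → |·| ≈ 2.7857, ∠ ≈ 68.96°
|L| = 0.04 · 1 / (650 · 6.5765 · 2.7857) ≈ 3.3591e-06
Gain = 20 log₁₀(3.3591e-06) ≈ -109.48 dB
∠L = (0°) − (89.91° + 81.25° + 68.96°) = -240.12° ≡ 119.88° (principal value)

-109.5 dB, 119.9°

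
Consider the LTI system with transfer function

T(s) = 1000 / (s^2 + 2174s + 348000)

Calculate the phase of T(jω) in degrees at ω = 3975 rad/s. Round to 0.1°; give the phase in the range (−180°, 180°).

Substitute s = j3975:
Numerator: 1000 = 1000 + j0
Denominator: (j3975)^2 + 2174(j3975) + 348000 = -15452625 + j8641650
|N| = √(1000² + 0²) ≈ 1000, ∠N ≈ 0.00°
|D| = √(15452625² + 8641650²) ≈ 1.7705e+07, ∠D ≈ 150.78°
∠T = 0.00° − 150.78° = -150.78°

-150.8°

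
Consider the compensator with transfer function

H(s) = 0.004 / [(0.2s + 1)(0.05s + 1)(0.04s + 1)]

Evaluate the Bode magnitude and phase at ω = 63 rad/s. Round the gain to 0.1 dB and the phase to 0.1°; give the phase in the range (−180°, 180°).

-89.0 dB, 133.8°

At ω = 63 rad/s:
pole (1 + j63·0.2) = 1 + j12.6 → |·| ≈ 12.64, ∠ ≈ 85.46°
pole (1 + j63·0.05) = 1 + j3.15 → |·| ≈ 3.3049, ∠ ≈ 72.39°
pole (1 + j63·0.04) = 1 + j2.52 → |·| ≈ 2.7112, ∠ ≈ 68.36°
|H| = 0.004 · 1 / (12.64 · 3.3049 · 2.7112) ≈ 3.5318e-05
Gain = 20 log₁₀(3.5318e-05) ≈ -89.04 dB
∠H = (0°) − (85.46° + 72.39° + 68.36°) = -226.21° ≡ 133.79° (principal value)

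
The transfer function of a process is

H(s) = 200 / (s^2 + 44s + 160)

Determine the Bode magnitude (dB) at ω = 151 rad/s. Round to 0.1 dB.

-41.4 dB

Substitute s = j151:
Numerator: 200 = 200 + j0
Denominator: (j151)^2 + 44(j151) + 160 = -22641 + j6644
|N| = √(200² + 0²) ≈ 200, ∠N ≈ 0.00°
|D| = √(22641² + 6644²) ≈ 23596, ∠D ≈ 163.65°
|H| = 200 / 23596 ≈ 0.008476
Gain = 20 log₁₀(0.008476) ≈ -41.44 dB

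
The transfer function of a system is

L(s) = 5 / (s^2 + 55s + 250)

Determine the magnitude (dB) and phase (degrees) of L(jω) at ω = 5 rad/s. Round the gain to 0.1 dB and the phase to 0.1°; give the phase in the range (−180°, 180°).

Substitute s = j5:
Numerator: 5 = 5 + j0
Denominator: (j5)^2 + 55(j5) + 250 = 225 + j275
|N| = √(5² + 0²) ≈ 5, ∠N ≈ 0.00°
|D| = √(225² + 275²) ≈ 355.32, ∠D ≈ 50.71°
|L| = 5 / 355.32 ≈ 0.014072
Gain = 20 log₁₀(0.014072) ≈ -37.03 dB
∠L = 0.00° − 50.71° = -50.71°

-37.0 dB, -50.7°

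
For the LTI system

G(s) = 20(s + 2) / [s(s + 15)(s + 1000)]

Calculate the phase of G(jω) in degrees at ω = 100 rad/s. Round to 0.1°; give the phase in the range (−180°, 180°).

-88.3°

At s = jω = j100:
zero (s+2): 2 + j100 → |·| = √(2²+100²) = √10004 ≈ 100.02, ∠ = arctan(100/2) ≈ 88.85°
pole (s+15): 15 + j100 → |·| = √(15²+100²) = √10225 ≈ 101.12, ∠ = arctan(100/15) ≈ 81.47°
pole (s+1000): 1000 + j100 → |·| = √(1000²+100²) = √1010000 ≈ 1005, ∠ = arctan(100/1000) ≈ 5.71°
pole at origin: |s| = 100, ∠ = 90.00° (in denominator)
∠G = 88.85° − 177.18° = -88.33°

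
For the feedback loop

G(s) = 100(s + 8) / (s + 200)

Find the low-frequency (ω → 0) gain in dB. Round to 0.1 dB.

12.0 dB

G(0) = 100·8 / (200) = 4
20 log₁₀(4) ≈ 12.04 dB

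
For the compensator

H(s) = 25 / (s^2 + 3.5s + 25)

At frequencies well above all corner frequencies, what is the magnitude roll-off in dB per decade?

Each pole contributes −20 dB/decade at high frequency; each zero contributes +20 dB/decade.
Net: 0 zero(s) − 2 pole(s) → -40 dB/decade.

-40 dB/decade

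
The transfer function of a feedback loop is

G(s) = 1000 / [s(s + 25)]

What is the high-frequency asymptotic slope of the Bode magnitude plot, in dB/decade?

-40 dB/decade

Each pole contributes −20 dB/decade at high frequency; each zero contributes +20 dB/decade.
Net: 0 zero(s) − 2 pole(s) → -40 dB/decade.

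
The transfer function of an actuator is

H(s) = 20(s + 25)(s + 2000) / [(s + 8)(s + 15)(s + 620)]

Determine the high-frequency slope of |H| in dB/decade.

Each pole contributes −20 dB/decade at high frequency; each zero contributes +20 dB/decade.
Net: 2 zero(s) − 3 pole(s) → -20 dB/decade.

-20 dB/decade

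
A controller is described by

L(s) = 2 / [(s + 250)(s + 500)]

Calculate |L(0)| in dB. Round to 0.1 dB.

-95.9 dB

L(0) = 2 / (250·500) = 1.6e-05
20 log₁₀(1.6e-05) ≈ -95.92 dB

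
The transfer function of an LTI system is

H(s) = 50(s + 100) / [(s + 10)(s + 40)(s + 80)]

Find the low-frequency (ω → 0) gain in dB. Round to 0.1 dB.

H(0) = 50·100 / (10·40·80) = 0.15625
20 log₁₀(0.15625) ≈ -16.12 dB

-16.1 dB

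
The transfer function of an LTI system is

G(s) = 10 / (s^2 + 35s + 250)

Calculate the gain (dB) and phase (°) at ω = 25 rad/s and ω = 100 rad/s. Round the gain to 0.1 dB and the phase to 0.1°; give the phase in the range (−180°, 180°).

Substitute s = j25:
Numerator: 10 = 10 + j0
Denominator: (j25)^2 + 35(j25) + 250 = -375 + j875
|N| = √(10² + 0²) ≈ 10, ∠N ≈ 0.00°
|D| = √(375² + 875²) ≈ 951.97, ∠D ≈ 113.20°
|G| = 10 / 951.97 ≈ 0.010505
Gain = 20 log₁₀(0.010505) ≈ -39.57 dB
∠G = 0.00° − 113.20° = -113.20°

Substitute s = j100:
Numerator: 10 = 10 + j0
Denominator: (j100)^2 + 35(j100) + 250 = -9750 + j3500
|N| = √(10² + 0²) ≈ 10, ∠N ≈ 0.00°
|D| = √(9750² + 3500²) ≈ 10359, ∠D ≈ 160.25°
|G| = 10 / 10359 ≈ 0.00096534
Gain = 20 log₁₀(0.00096534) ≈ -60.31 dB
∠G = 0.00° − 160.25° = -160.25°

ω = 25: -39.6 dB, -113.2°; ω = 100: -60.3 dB, -160.3°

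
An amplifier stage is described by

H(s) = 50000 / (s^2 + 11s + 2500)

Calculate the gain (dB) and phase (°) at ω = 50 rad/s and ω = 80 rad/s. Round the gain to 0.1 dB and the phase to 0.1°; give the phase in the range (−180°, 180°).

ω = 50: 39.2 dB, -90.0°; ω = 80: 21.9 dB, -167.3°

At s = jω = j50:
quadratic: (j50)² + 11·j50 + 2500 = 0 + j550 → |·| ≈ 550, ∠ ≈ 90.00°
|H| = 50000 / 550 ≈ 90.909
Gain = 20 log₁₀(90.909) ≈ 39.17 dB
∠H = 0.00° − 90.00° = -90.00°

At s = jω = j80:
quadratic: (j80)² + 11·j80 + 2500 = -3900 + j880 → |·| ≈ 3998, ∠ ≈ 167.28°
|H| = 50000 / 3998 ≈ 12.506
Gain = 20 log₁₀(12.506) ≈ 21.94 dB
∠H = 0.00° − 167.28° = -167.28°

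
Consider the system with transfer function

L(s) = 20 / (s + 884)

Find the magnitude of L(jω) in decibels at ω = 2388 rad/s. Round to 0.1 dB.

At s = jω = j2388:
pole (s+884): 884 + j2388 → |·| = √(884²+2388²) = √6484000 ≈ 2546.4, ∠ = arctan(2388/884) ≈ 69.69°
|L| = 20 / 2546.4 ≈ 0.0078542
Gain = 20 log₁₀(0.0078542) ≈ -42.10 dB

-42.1 dB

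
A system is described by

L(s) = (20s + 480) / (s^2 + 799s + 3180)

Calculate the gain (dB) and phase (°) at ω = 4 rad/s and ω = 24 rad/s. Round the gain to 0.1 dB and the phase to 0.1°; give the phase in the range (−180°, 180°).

Substitute s = j4:
Numerator: 20(j4) + 480 = 480 + j80
Denominator: (j4)^2 + 799(j4) + 3180 = 3164 + j3196
|N| = √(480² + 80²) ≈ 486.62, ∠N ≈ 9.46°
|D| = √(3164² + 3196²) ≈ 4497.3, ∠D ≈ 45.29°
|L| = 486.62 / 4497.3 ≈ 0.1082
Gain = 20 log₁₀(0.1082) ≈ -19.32 dB
∠L = 9.46° − 45.29° = -35.83°

Substitute s = j24:
Numerator: 20(j24) + 480 = 480 + j480
Denominator: (j24)^2 + 799(j24) + 3180 = 2604 + j19176
|N| = √(480² + 480²) ≈ 678.82, ∠N ≈ 45.00°
|D| = √(2604² + 19176²) ≈ 19352, ∠D ≈ 82.27°
|L| = 678.82 / 19352 ≈ 0.035078
Gain = 20 log₁₀(0.035078) ≈ -29.10 dB
∠L = 45.00° − 82.27° = -37.27°

ω = 4: -19.3 dB, -35.8°; ω = 24: -29.1 dB, -37.3°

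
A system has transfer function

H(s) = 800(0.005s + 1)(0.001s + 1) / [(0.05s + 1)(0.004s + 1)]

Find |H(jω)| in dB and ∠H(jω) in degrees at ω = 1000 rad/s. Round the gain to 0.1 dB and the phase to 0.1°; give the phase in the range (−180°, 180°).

28.9 dB, -41.1°

At ω = 1000 rad/s:
zero (1 + j1000·0.005) = 1 + j5 → |·| ≈ 5.099, ∠ ≈ 78.69°
zero (1 + j1000·0.001) = 1 + j1 → |·| ≈ 1.4142, ∠ ≈ 45.00°
pole (1 + j1000·0.05) = 1 + j50 → |·| ≈ 50.01, ∠ ≈ 88.85°
pole (1 + j1000·0.004) = 1 + j4 → |·| ≈ 4.1231, ∠ ≈ 75.96°
|H| = 800 · 5.099 · 1.4142 / (50.01 · 4.1231) ≈ 27.977
Gain = 20 log₁₀(27.977) ≈ 28.94 dB
∠H = (78.69° + 45.00°) − (88.85° + 75.96°) = -41.12°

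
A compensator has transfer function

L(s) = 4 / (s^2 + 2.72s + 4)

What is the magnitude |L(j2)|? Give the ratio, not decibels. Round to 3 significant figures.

At s = jω = j2:
quadratic: (j2)² + 2.72·j2 + 4 = 0 + j5.44 → |·| ≈ 5.44, ∠ ≈ 90.00°
|L| = 4 / 5.44 ≈ 0.73529

0.735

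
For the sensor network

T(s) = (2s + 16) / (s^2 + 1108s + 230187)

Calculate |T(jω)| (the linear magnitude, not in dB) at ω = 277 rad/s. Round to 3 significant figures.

0.00162

Substitute s = j277:
Numerator: 2(j277) + 16 = 16 + j554
Denominator: (j277)^2 + 1108(j277) + 230187 = 153458 + j306916
|N| = √(16² + 554²) ≈ 554.23, ∠N ≈ 88.35°
|D| = √(153458² + 306916²) ≈ 3.4314e+05, ∠D ≈ 63.43°
|T| = 554.23 / 3.4314e+05 ≈ 0.0016152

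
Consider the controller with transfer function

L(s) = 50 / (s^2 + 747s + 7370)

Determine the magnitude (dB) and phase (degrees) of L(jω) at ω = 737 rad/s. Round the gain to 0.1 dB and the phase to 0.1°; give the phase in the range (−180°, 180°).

-83.7 dB, -134.2°

Substitute s = j737:
Numerator: 50 = 50 + j0
Denominator: (j737)^2 + 747(j737) + 7370 = -535799 + j550539
|N| = √(50² + 0²) ≈ 50, ∠N ≈ 0.00°
|D| = √(535799² + 550539²) ≈ 7.6823e+05, ∠D ≈ 134.22°
|L| = 50 / 7.6823e+05 ≈ 6.5085e-05
Gain = 20 log₁₀(6.5085e-05) ≈ -83.73 dB
∠L = 0.00° − 134.22° = -134.22°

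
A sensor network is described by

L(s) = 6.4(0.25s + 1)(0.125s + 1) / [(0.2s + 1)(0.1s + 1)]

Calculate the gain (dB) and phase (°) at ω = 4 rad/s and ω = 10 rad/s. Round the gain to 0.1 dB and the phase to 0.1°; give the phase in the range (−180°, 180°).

At ω = 4 rad/s:
zero (1 + j4·0.25) = 1 + j1 → |·| ≈ 1.4142, ∠ ≈ 45.00°
zero (1 + j4·0.125) = 1 + j0.5 → |·| ≈ 1.118, ∠ ≈ 26.57°
pole (1 + j4·0.2) = 1 + j0.8 → |·| ≈ 1.2806, ∠ ≈ 38.66°
pole (1 + j4·0.1) = 1 + j0.4 → |·| ≈ 1.077, ∠ ≈ 21.80°
|L| = 6.4 · 1.4142 · 1.118 / (1.2806 · 1.077) ≈ 7.3367
Gain = 20 log₁₀(7.3367) ≈ 17.31 dB
∠L = (45.00° + 26.57°) − (38.66° + 21.80°) = 11.11°

At ω = 10 rad/s:
zero (1 + j10·0.25) = 1 + j2.5 → |·| ≈ 2.6926, ∠ ≈ 68.20°
zero (1 + j10·0.125) = 1 + j1.25 → |·| ≈ 1.6008, ∠ ≈ 51.34°
pole (1 + j10·0.2) = 1 + j2 → |·| ≈ 2.2361, ∠ ≈ 63.43°
pole (1 + j10·0.1) = 1 + j1 → |·| ≈ 1.4142, ∠ ≈ 45.00°
|L| = 6.4 · 2.6926 · 1.6008 / (2.2361 · 1.4142) ≈ 8.7234
Gain = 20 log₁₀(8.7234) ≈ 18.81 dB
∠L = (68.20° + 51.34°) − (63.43° + 45.00°) = 11.11°

ω = 4: 17.3 dB, 11.1°; ω = 10: 18.8 dB, 11.1°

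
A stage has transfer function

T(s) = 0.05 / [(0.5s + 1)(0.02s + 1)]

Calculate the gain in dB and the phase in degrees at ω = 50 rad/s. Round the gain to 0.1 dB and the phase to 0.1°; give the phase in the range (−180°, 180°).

-57.0 dB, -132.7°

At ω = 50 rad/s:
pole (1 + j50·0.5) = 1 + j25 → |·| ≈ 25.02, ∠ ≈ 87.71°
pole (1 + j50·0.02) = 1 + j1 → |·| ≈ 1.4142, ∠ ≈ 45.00°
|T| = 0.05 · 1 / (25.02 · 1.4142) ≈ 0.0014131
Gain = 20 log₁₀(0.0014131) ≈ -57.00 dB
∠T = (0°) − (87.71° + 45.00°) = -132.71°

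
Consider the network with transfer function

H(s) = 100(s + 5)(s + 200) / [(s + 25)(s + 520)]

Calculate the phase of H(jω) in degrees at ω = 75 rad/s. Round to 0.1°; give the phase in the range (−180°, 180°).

At s = jω = j75:
zero (s+5): 5 + j75 → |·| = √(5²+75²) = √5650 ≈ 75.166, ∠ = arctan(75/5) ≈ 86.19°
zero (s+200): 200 + j75 → |·| = √(200²+75²) = √45625 ≈ 213.6, ∠ = arctan(75/200) ≈ 20.56°
pole (s+25): 25 + j75 → |·| = √(25²+75²) = √6250 ≈ 79.057, ∠ = arctan(75/25) ≈ 71.57°
pole (s+520): 520 + j75 → |·| = √(520²+75²) = √276025 ≈ 525.38, ∠ = arctan(75/520) ≈ 8.21°
∠H = 106.75° − 79.78° = 26.97°

27.0°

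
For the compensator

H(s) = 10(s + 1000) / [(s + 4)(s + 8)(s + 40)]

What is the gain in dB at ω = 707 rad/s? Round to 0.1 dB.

At s = jω = j707:
zero (s+1000): 1000 + j707 → |·| = √(1000²+707²) = √1499849 ≈ 1224.7, ∠ = arctan(707/1000) ≈ 35.26°
pole (s+4): 4 + j707 → |·| = √(4²+707²) = √499865 ≈ 707.01, ∠ = arctan(707/4) ≈ 89.68°
pole (s+8): 8 + j707 → |·| = √(8²+707²) = √499913 ≈ 707.05, ∠ = arctan(707/8) ≈ 89.35°
pole (s+40): 40 + j707 → |·| = √(40²+707²) = √501449 ≈ 708.13, ∠ = arctan(707/40) ≈ 86.76°
|H| = 10 · 1224.7 / 3.5399e+08 ≈ 3.4597e-05
Gain = 20 log₁₀(3.4597e-05) ≈ -89.22 dB

-89.2 dB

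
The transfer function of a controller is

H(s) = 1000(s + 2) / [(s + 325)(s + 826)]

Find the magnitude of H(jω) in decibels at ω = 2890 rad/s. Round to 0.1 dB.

-9.6 dB

At s = jω = j2890:
zero (s+2): 2 + j2890 → |·| = √(2²+2890²) = √8352104 ≈ 2890, ∠ = arctan(2890/2) ≈ 89.96°
pole (s+325): 325 + j2890 → |·| = √(325²+2890²) = √8457725 ≈ 2908.2, ∠ = arctan(2890/325) ≈ 83.58°
pole (s+826): 826 + j2890 → |·| = √(826²+2890²) = √9034376 ≈ 3005.7, ∠ = arctan(2890/826) ≈ 74.05°
|H| = 1000 · 2890 / 8.7412e+06 ≈ 0.33062
Gain = 20 log₁₀(0.33062) ≈ -9.61 dB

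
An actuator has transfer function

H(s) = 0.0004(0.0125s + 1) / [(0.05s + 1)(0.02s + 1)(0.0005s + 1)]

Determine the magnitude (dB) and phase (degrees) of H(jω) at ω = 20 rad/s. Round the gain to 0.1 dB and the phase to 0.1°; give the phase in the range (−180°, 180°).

-71.4 dB, -53.3°

At ω = 20 rad/s:
zero (1 + j20·0.0125) = 1 + j0.25 → |·| ≈ 1.0308, ∠ ≈ 14.04°
pole (1 + j20·0.05) = 1 + j1 → |·| ≈ 1.4142, ∠ ≈ 45.00°
pole (1 + j20·0.02) = 1 + j0.4 → |·| ≈ 1.077, ∠ ≈ 21.80°
pole (1 + j20·0.0005) = 1 + j0.01 → |·| ≈ 1, ∠ ≈ 0.57°
|H| = 0.0004 · 1.0308 / (1.4142 · 1.077 · 1) ≈ 0.00027071
Gain = 20 log₁₀(0.00027071) ≈ -71.35 dB
∠H = (14.04°) − (45.00° + 21.80° + 0.57°) = -53.33°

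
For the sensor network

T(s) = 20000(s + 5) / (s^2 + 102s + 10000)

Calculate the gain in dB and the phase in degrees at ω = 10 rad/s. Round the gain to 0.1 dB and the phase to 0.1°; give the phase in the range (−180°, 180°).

27.0 dB, 57.6°

At s = jω = j10:
zero (s+5): 5 + j10 → |·| = √(5²+10²) = √125 ≈ 11.18, ∠ = arctan(10/5) ≈ 63.43°
quadratic: (j10)² + 102·j10 + 10000 = 9900 + j1020 → |·| ≈ 9952.4, ∠ ≈ 5.88°
|T| = 20000 · 11.18 / 9952.4 ≈ 22.467
Gain = 20 log₁₀(22.467) ≈ 27.03 dB
∠T = 63.43° − 5.88° = 57.55°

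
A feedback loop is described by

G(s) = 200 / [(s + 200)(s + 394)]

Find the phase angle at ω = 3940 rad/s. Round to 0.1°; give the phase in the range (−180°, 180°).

-171.4°

At s = jω = j3940:
pole (s+200): 200 + j3940 → |·| = √(200²+3940²) = √15563600 ≈ 3945.1, ∠ = arctan(3940/200) ≈ 87.09°
pole (s+394): 394 + j3940 → |·| = √(394²+3940²) = √15678836 ≈ 3959.7, ∠ = arctan(3940/394) ≈ 84.29°
∠G = 0.00° − 171.38° = -171.38°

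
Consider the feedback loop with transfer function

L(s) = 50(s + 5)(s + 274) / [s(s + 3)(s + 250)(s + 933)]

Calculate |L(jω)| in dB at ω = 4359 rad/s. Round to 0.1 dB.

-111.8 dB

At s = jω = j4359:
zero (s+5): 5 + j4359 → |·| = √(5²+4359²) = √19000906 ≈ 4359, ∠ = arctan(4359/5) ≈ 89.93°
zero (s+274): 274 + j4359 → |·| = √(274²+4359²) = √19075957 ≈ 4367.6, ∠ = arctan(4359/274) ≈ 86.40°
pole (s+3): 3 + j4359 → |·| = √(3²+4359²) = √19000890 ≈ 4359, ∠ = arctan(4359/3) ≈ 89.96°
pole (s+250): 250 + j4359 → |·| = √(250²+4359²) = √19063381 ≈ 4366.2, ∠ = arctan(4359/250) ≈ 86.72°
pole (s+933): 933 + j4359 → |·| = √(933²+4359²) = √19871370 ≈ 4457.7, ∠ = arctan(4359/933) ≈ 77.92°
pole at origin: |s| = 4359, ∠ = 90.00° (in denominator)
|L| = 50 · 1.9038e+07 / 3.6982e+14 ≈ 2.574e-06
Gain = 20 log₁₀(2.574e-06) ≈ -111.79 dB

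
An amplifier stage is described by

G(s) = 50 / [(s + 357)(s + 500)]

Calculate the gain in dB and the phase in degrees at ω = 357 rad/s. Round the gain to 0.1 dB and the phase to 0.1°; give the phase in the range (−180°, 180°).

At s = jω = j357:
pole (s+357): 357 + j357 → |·| = √(357²+357²) = √254898 ≈ 504.87, ∠ = arctan(357/357) ≈ 45.00°
pole (s+500): 500 + j357 → |·| = √(500²+357²) = √377449 ≈ 614.37, ∠ = arctan(357/500) ≈ 35.53°
|G| = 50 / 3.1018e+05 ≈ 0.0001612
Gain = 20 log₁₀(0.0001612) ≈ -75.85 dB
∠G = 0.00° − 80.53° = -80.53°

-75.9 dB, -80.5°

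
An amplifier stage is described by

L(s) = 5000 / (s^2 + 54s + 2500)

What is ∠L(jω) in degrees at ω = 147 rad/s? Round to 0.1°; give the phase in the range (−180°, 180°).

At s = jω = j147:
quadratic: (j147)² + 54·j147 + 2500 = -19109 + j7938 → |·| ≈ 20692, ∠ ≈ 157.44°
∠L = 0.00° − 157.44° = -157.44°

-157.4°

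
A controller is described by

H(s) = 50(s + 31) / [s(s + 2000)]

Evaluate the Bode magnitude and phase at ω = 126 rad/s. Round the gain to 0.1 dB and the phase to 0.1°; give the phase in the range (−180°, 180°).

-31.8 dB, -17.4°

At s = jω = j126:
zero (s+31): 31 + j126 → |·| = √(31²+126²) = √16837 ≈ 129.76, ∠ = arctan(126/31) ≈ 76.18°
pole (s+2000): 2000 + j126 → |·| = √(2000²+126²) = √4015876 ≈ 2004, ∠ = arctan(126/2000) ≈ 3.60°
pole at origin: |s| = 126, ∠ = 90.00° (in denominator)
|H| = 50 · 129.76 / 2.525e+05 ≈ 0.025695
Gain = 20 log₁₀(0.025695) ≈ -31.80 dB
∠H = 76.18° − 93.60° = -17.42°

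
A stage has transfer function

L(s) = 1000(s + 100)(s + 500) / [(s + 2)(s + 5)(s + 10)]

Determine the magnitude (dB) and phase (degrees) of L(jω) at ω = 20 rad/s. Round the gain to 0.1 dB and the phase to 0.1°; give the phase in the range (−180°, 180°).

74.8 dB, 149.9°

At s = jω = j20:
zero (s+100): 100 + j20 → |·| = √(100²+20²) = √10400 ≈ 101.98, ∠ = arctan(20/100) ≈ 11.31°
zero (s+500): 500 + j20 → |·| = √(500²+20²) = √250400 ≈ 500.4, ∠ = arctan(20/500) ≈ 2.29°
pole (s+2): 2 + j20 → |·| = √(2²+20²) = √404 ≈ 20.1, ∠ = arctan(20/2) ≈ 84.29°
pole (s+5): 5 + j20 → |·| = √(5²+20²) = √425 ≈ 20.616, ∠ = arctan(20/5) ≈ 75.96°
pole (s+10): 10 + j20 → |·| = √(10²+20²) = √500 ≈ 22.361, ∠ = arctan(20/10) ≈ 63.43°
|L| = 1000 · 51031 / 9266 ≈ 5507.3
Gain = 20 log₁₀(5507.3) ≈ 74.82 dB
∠L = 13.60° − 223.68° = -210.08° ≡ 149.92° (principal value)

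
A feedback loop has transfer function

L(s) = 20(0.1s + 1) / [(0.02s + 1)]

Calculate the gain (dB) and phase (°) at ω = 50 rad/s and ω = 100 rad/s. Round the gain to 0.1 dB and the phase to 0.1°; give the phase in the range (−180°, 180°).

ω = 50: 37.2 dB, 33.7°; ω = 100: 39.1 dB, 20.9°

At ω = 50 rad/s:
zero (1 + j50·0.1) = 1 + j5 → |·| ≈ 5.099, ∠ ≈ 78.69°
pole (1 + j50·0.02) = 1 + j1 → |·| ≈ 1.4142, ∠ ≈ 45.00°
|L| = 20 · 5.099 / (1.4142) ≈ 72.111
Gain = 20 log₁₀(72.111) ≈ 37.16 dB
∠L = (78.69°) − (45.00°) = 33.69°

At ω = 100 rad/s:
zero (1 + j100·0.1) = 1 + j10 → |·| ≈ 10.05, ∠ ≈ 84.29°
pole (1 + j100·0.02) = 1 + j2 → |·| ≈ 2.2361, ∠ ≈ 63.43°
|L| = 20 · 10.05 / (2.2361) ≈ 89.889
Gain = 20 log₁₀(89.889) ≈ 39.07 dB
∠L = (84.29°) − (63.43°) = 20.86°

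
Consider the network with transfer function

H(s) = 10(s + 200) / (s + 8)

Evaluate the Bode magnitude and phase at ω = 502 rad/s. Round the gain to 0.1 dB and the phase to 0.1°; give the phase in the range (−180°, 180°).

20.6 dB, -20.8°

At s = jω = j502:
zero (s+200): 200 + j502 → |·| = √(200²+502²) = √292004 ≈ 540.37, ∠ = arctan(502/200) ≈ 68.28°
pole (s+8): 8 + j502 → |·| = √(8²+502²) = √252068 ≈ 502.06, ∠ = arctan(502/8) ≈ 89.09°
|H| = 10 · 540.37 / 502.06 ≈ 10.763
Gain = 20 log₁₀(10.763) ≈ 20.64 dB
∠H = 68.28° − 89.09° = -20.81°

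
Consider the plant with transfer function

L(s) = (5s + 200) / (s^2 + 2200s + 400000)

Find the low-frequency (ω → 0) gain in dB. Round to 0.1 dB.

L(0) = 200 / 400000 = 0.0005
20 log₁₀(0.0005) ≈ -66.02 dB

-66.0 dB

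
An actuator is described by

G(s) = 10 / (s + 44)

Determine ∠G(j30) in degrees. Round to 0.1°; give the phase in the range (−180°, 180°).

-34.3°

Substitute s = j30:
Numerator: 10 = 10 + j0
Denominator: (j30) + 44 = 44 + j30
|N| = √(10² + 0²) ≈ 10, ∠N ≈ 0.00°
|D| = √(44² + 30²) ≈ 53.254, ∠D ≈ 34.29°
∠G = 0.00° − 34.29° = -34.29°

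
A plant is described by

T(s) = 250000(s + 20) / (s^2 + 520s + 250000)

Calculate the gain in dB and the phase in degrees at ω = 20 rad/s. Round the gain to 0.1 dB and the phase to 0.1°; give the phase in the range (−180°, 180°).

29.0 dB, 42.6°

At s = jω = j20:
zero (s+20): 20 + j20 → |·| = √(20²+20²) = √800 ≈ 28.284, ∠ = arctan(20/20) ≈ 45.00°
quadratic: (j20)² + 520·j20 + 250000 = 249600 + j10400 → |·| ≈ 2.4982e+05, ∠ ≈ 2.39°
|T| = 250000 · 28.284 / 2.4982e+05 ≈ 28.304
Gain = 20 log₁₀(28.304) ≈ 29.04 dB
∠T = 45.00° − 2.39° = 42.61°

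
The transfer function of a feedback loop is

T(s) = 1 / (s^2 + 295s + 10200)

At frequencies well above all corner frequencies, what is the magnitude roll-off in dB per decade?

-40 dB/decade

Each pole contributes −20 dB/decade at high frequency; each zero contributes +20 dB/decade.
Net: 0 zero(s) − 2 pole(s) → -40 dB/decade.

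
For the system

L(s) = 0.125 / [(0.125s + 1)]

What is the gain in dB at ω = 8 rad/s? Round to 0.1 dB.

At ω = 8 rad/s:
pole (1 + j8·0.125) = 1 + j1 → |·| ≈ 1.4142, ∠ ≈ 45.00°
|L| = 0.125 · 1 / (1.4142) ≈ 0.088389
Gain = 20 log₁₀(0.088389) ≈ -21.07 dB

-21.1 dB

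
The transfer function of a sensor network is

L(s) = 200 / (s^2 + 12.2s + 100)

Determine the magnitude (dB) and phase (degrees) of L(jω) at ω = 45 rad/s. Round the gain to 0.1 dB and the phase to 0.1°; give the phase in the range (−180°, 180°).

-20.0 dB, -164.1°

At s = jω = j45:
quadratic: (j45)² + 12.2·j45 + 100 = -1925 + j549 → |·| ≈ 2001.8, ∠ ≈ 164.08°
|L| = 200 / 2001.8 ≈ 0.09991
Gain = 20 log₁₀(0.09991) ≈ -20.01 dB
∠L = 0.00° − 164.08° = -164.08°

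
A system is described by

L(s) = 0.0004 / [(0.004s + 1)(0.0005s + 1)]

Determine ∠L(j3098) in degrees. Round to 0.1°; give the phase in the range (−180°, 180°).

At ω = 3098 rad/s:
pole (1 + j3098·0.004) = 1 + j12.392 → |·| ≈ 12.432, ∠ ≈ 85.39°
pole (1 + j3098·0.0005) = 1 + j1.549 → |·| ≈ 1.8437, ∠ ≈ 57.15°
∠L = (0°) − (85.39° + 57.15°) = -142.54°

-142.5°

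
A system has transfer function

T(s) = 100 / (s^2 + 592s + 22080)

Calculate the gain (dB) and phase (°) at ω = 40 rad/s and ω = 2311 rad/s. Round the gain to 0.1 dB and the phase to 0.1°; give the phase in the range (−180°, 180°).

ω = 40: -49.9 dB, -49.1°; ω = 2311: -94.8 dB, -165.6°

Substitute s = j40:
Numerator: 100 = 100 + j0
Denominator: (j40)^2 + 592(j40) + 22080 = 20480 + j23680
|N| = √(100² + 0²) ≈ 100, ∠N ≈ 0.00°
|D| = √(20480² + 23680²) ≈ 31308, ∠D ≈ 49.14°
|T| = 100 / 31308 ≈ 0.0031941
Gain = 20 log₁₀(0.0031941) ≈ -49.91 dB
∠T = 0.00° − 49.14° = -49.14°

Substitute s = j2311:
Numerator: 100 = 100 + j0
Denominator: (j2311)^2 + 592(j2311) + 22080 = -5318641 + j1368112
|N| = √(100² + 0²) ≈ 100, ∠N ≈ 0.00°
|D| = √(5318641² + 1368112²) ≈ 5.4918e+06, ∠D ≈ 165.57°
|T| = 100 / 5.4918e+06 ≈ 1.8209e-05
Gain = 20 log₁₀(1.8209e-05) ≈ -94.79 dB
∠T = 0.00° − 165.57° = -165.57°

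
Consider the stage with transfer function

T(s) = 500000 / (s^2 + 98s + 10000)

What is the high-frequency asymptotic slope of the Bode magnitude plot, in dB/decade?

-40 dB/decade

Each pole contributes −20 dB/decade at high frequency; each zero contributes +20 dB/decade.
Net: 0 zero(s) − 2 pole(s) → -40 dB/decade.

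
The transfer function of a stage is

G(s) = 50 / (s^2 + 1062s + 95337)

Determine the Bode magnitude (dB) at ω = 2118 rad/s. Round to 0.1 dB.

-99.9 dB

Substitute s = j2118:
Numerator: 50 = 50 + j0
Denominator: (j2118)^2 + 1062(j2118) + 95337 = -4390587 + j2249316
|N| = √(50² + 0²) ≈ 50, ∠N ≈ 0.00°
|D| = √(4390587² + 2249316²) ≈ 4.9332e+06, ∠D ≈ 152.87°
|G| = 50 / 4.9332e+06 ≈ 1.0135e-05
Gain = 20 log₁₀(1.0135e-05) ≈ -99.88 dB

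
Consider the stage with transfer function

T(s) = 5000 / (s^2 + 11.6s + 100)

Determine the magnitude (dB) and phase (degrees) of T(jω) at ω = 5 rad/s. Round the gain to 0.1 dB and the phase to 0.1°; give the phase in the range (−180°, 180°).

34.4 dB, -37.7°

At s = jω = j5:
quadratic: (j5)² + 11.6·j5 + 100 = 75 + j58 → |·| ≈ 94.81, ∠ ≈ 37.72°
|T| = 5000 / 94.81 ≈ 52.737
Gain = 20 log₁₀(52.737) ≈ 34.44 dB
∠T = 0.00° − 37.72° = -37.72°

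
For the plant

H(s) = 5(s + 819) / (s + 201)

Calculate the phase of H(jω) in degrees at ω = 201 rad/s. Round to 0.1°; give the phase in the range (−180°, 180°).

-31.2°

At s = jω = j201:
zero (s+819): 819 + j201 → |·| = √(819²+201²) = √711162 ≈ 843.3, ∠ = arctan(201/819) ≈ 13.79°
pole (s+201): 201 + j201 → |·| = √(201²+201²) = √80802 ≈ 284.26, ∠ = arctan(201/201) ≈ 45.00°
∠H = 13.79° − 45.00° = -31.21°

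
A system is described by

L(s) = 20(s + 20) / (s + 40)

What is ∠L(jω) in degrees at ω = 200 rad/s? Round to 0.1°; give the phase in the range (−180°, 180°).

At s = jω = j200:
zero (s+20): 20 + j200 → |·| = √(20²+200²) = √40400 ≈ 201, ∠ = arctan(200/20) ≈ 84.29°
pole (s+40): 40 + j200 → |·| = √(40²+200²) = √41600 ≈ 203.96, ∠ = arctan(200/40) ≈ 78.69°
∠L = 84.29° − 78.69° = 5.60°

5.6°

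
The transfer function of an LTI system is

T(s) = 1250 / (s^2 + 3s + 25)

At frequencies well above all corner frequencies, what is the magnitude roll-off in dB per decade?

Each pole contributes −20 dB/decade at high frequency; each zero contributes +20 dB/decade.
Net: 0 zero(s) − 2 pole(s) → -40 dB/decade.

-40 dB/decade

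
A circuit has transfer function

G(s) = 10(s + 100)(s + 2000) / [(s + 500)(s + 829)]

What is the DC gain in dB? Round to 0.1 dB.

G(0) = 10·100·2000 / (500·829) ≈ 4.8251
20 log₁₀(4.8251) ≈ 13.67 dB

13.7 dB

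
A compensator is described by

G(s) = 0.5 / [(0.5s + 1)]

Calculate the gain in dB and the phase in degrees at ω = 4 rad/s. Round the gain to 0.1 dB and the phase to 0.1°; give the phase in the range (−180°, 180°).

-13.0 dB, -63.4°

At ω = 4 rad/s:
pole (1 + j4·0.5) = 1 + j2 → |·| ≈ 2.2361, ∠ ≈ 63.43°
|G| = 0.5 · 1 / (2.2361) ≈ 0.2236
Gain = 20 log₁₀(0.2236) ≈ -13.01 dB
∠G = (0°) − (63.43°) = -63.43°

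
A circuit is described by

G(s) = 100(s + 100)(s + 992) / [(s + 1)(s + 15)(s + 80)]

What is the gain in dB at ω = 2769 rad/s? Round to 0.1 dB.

-28.3 dB

At s = jω = j2769:
zero (s+100): 100 + j2769 → |·| = √(100²+2769²) = √7677361 ≈ 2770.8, ∠ = arctan(2769/100) ≈ 87.93°
zero (s+992): 992 + j2769 → |·| = √(992²+2769²) = √8651425 ≈ 2941.3, ∠ = arctan(2769/992) ≈ 70.29°
pole (s+1): 1 + j2769 → |·| = √(1²+2769²) = √7667362 ≈ 2769, ∠ = arctan(2769/1) ≈ 89.98°
pole (s+15): 15 + j2769 → |·| = √(15²+2769²) = √7667586 ≈ 2769, ∠ = arctan(2769/15) ≈ 89.69°
pole (s+80): 80 + j2769 → |·| = √(80²+2769²) = √7673761 ≈ 2770.2, ∠ = arctan(2769/80) ≈ 88.35°
|G| = 100 · 8.1498e+06 / 2.124e+10 ≈ 0.03837
Gain = 20 log₁₀(0.03837) ≈ -28.32 dB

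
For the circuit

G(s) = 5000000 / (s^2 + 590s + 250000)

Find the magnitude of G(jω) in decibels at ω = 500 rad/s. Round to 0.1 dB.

24.6 dB

At s = jω = j500:
quadratic: (j500)² + 590·j500 + 250000 = 0 + j295000 → |·| ≈ 2.95e+05, ∠ ≈ 90.00°
|G| = 5000000 / 2.95e+05 ≈ 16.949
Gain = 20 log₁₀(16.949) ≈ 24.58 dB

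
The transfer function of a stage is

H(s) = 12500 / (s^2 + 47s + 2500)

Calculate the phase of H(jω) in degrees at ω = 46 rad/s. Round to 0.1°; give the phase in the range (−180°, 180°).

-79.9°

At s = jω = j46:
quadratic: (j46)² + 47·j46 + 2500 = 384 + j2162 → |·| ≈ 2195.8, ∠ ≈ 79.93°
∠H = 0.00° − 79.93° = -79.93°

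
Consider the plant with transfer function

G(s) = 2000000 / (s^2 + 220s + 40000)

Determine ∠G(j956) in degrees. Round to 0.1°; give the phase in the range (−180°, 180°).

-166.5°

At s = jω = j956:
quadratic: (j956)² + 220·j956 + 40000 = -873936 + j210320 → |·| ≈ 8.9889e+05, ∠ ≈ 166.47°
∠G = 0.00° − 166.47° = -166.47°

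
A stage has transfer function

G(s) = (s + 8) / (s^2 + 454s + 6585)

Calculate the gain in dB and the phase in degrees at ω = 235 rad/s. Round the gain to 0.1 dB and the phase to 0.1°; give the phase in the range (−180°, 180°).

-54.0 dB, -26.5°

Substitute s = j235:
Numerator: (j235) + 8 = 8 + j235
Denominator: (j235)^2 + 454(j235) + 6585 = -48640 + j106690
|N| = √(8² + 235²) ≈ 235.14, ∠N ≈ 88.05°
|D| = √(48640² + 106690²) ≈ 1.1725e+05, ∠D ≈ 114.51°
|G| = 235.14 / 1.1725e+05 ≈ 0.0020055
Gain = 20 log₁₀(0.0020055) ≈ -53.96 dB
∠G = 88.05° − 114.51° = -26.46°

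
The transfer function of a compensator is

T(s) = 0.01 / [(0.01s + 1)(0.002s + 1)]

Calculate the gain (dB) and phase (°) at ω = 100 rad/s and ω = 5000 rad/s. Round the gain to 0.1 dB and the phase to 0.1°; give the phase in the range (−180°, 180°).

ω = 100: -43.2 dB, -56.3°; ω = 5000: -94.0 dB, -173.1°

At ω = 100 rad/s:
pole (1 + j100·0.01) = 1 + j1 → |·| ≈ 1.4142, ∠ ≈ 45.00°
pole (1 + j100·0.002) = 1 + j0.2 → |·| ≈ 1.0198, ∠ ≈ 11.31°
|T| = 0.01 · 1 / (1.4142 · 1.0198) ≈ 0.0069338
Gain = 20 log₁₀(0.0069338) ≈ -43.18 dB
∠T = (0°) − (45.00° + 11.31°) = -56.31°

At ω = 5000 rad/s:
pole (1 + j5000·0.01) = 1 + j50 → |·| ≈ 50.01, ∠ ≈ 88.85°
pole (1 + j5000·0.002) = 1 + j10 → |·| ≈ 10.05, ∠ ≈ 84.29°
|T| = 0.01 · 1 / (50.01 · 10.05) ≈ 1.9897e-05
Gain = 20 log₁₀(1.9897e-05) ≈ -94.02 dB
∠T = (0°) − (88.85° + 84.29°) = -173.14°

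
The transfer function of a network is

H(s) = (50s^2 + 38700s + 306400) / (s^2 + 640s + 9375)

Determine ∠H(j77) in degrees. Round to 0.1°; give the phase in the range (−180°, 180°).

3.8°

Substitute s = j77:
Numerator: 50(j77)^2 + 38700(j77) + 306400 = 9950 + j2979900
Denominator: (j77)^2 + 640(j77) + 9375 = 3446 + j49280
|N| = √(9950² + 2979900²) ≈ 2.9799e+06, ∠N ≈ 89.81°
|D| = √(3446² + 49280²) ≈ 49400, ∠D ≈ 86.00°
∠H = 89.81° − 86.00° = 3.81°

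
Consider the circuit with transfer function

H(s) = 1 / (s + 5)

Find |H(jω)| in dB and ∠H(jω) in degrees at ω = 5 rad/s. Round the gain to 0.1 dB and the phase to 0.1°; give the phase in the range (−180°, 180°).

-17.0 dB, -45.0°

At s = jω = j5:
pole (s+5): 5 + j5 → |·| = √(5²+5²) = √50 ≈ 7.0711, ∠ = arctan(5/5) ≈ 45.00°
|H| = 1 / 7.0711 ≈ 0.14142
Gain = 20 log₁₀(0.14142) ≈ -16.99 dB
∠H = 0.00° − 45.00° = -45.00°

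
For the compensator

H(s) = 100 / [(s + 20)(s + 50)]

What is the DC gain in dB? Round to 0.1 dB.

H(0) = 100 / (20·50) = 0.1
20 log₁₀(0.1) ≈ -20.00 dB

-20.0 dB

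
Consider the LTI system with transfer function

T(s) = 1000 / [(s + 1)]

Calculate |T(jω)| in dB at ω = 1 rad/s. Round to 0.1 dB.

At ω = 1 rad/s:
pole (1 + j1·1) = 1 + j1 → |·| ≈ 1.4142, ∠ ≈ 45.00°
|T| = 1000 · 1 / (1.4142) ≈ 707.11
Gain = 20 log₁₀(707.11) ≈ 56.99 dB

57.0 dB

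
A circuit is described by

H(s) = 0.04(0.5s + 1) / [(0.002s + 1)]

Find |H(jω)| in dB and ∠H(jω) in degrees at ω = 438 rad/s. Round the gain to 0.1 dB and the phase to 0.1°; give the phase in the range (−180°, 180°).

16.4 dB, 48.5°

At ω = 438 rad/s:
zero (1 + j438·0.5) = 1 + j219 → |·| ≈ 219, ∠ ≈ 89.74°
pole (1 + j438·0.002) = 1 + j0.876 → |·| ≈ 1.3294, ∠ ≈ 41.22°
|H| = 0.04 · 219 / (1.3294) ≈ 6.5894
Gain = 20 log₁₀(6.5894) ≈ 16.38 dB
∠H = (89.74°) − (41.22°) = 48.52°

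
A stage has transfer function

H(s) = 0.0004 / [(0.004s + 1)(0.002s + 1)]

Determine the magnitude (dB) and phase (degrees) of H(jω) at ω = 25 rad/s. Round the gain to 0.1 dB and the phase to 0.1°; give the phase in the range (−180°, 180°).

At ω = 25 rad/s:
pole (1 + j25·0.004) = 1 + j0.1 → |·| ≈ 1.005, ∠ ≈ 5.71°
pole (1 + j25·0.002) = 1 + j0.05 → |·| ≈ 1.0012, ∠ ≈ 2.86°
|H| = 0.0004 · 1 / (1.005 · 1.0012) ≈ 0.00039753
Gain = 20 log₁₀(0.00039753) ≈ -68.01 dB
∠H = (0°) − (5.71° + 2.86°) = -8.57°

-68.0 dB, -8.6°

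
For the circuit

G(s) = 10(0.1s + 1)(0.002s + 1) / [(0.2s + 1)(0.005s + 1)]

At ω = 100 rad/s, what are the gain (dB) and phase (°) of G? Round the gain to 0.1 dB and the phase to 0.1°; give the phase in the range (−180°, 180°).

At ω = 100 rad/s:
zero (1 + j100·0.1) = 1 + j10 → |·| ≈ 10.05, ∠ ≈ 84.29°
zero (1 + j100·0.002) = 1 + j0.2 → |·| ≈ 1.0198, ∠ ≈ 11.31°
pole (1 + j100·0.2) = 1 + j20 → |·| ≈ 20.025, ∠ ≈ 87.14°
pole (1 + j100·0.005) = 1 + j0.5 → |·| ≈ 1.118, ∠ ≈ 26.57°
|G| = 10 · 10.05 · 1.0198 / (20.025 · 1.118) ≈ 4.5779
Gain = 20 log₁₀(4.5779) ≈ 13.21 dB
∠G = (84.29° + 11.31°) − (87.14° + 26.57°) = -18.11°

13.2 dB, -18.1°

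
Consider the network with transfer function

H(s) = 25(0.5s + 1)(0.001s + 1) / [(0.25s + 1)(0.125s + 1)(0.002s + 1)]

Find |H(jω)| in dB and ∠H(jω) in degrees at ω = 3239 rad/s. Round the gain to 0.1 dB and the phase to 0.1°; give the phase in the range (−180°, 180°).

At ω = 3239 rad/s:
zero (1 + j3239·0.5) = 1 + j1619.5 → |·| ≈ 1619.5, ∠ ≈ 89.96°
zero (1 + j3239·0.001) = 1 + j3.239 → |·| ≈ 3.3899, ∠ ≈ 72.84°
pole (1 + j3239·0.25) = 1 + j809.75 → |·| ≈ 809.75, ∠ ≈ 89.93°
pole (1 + j3239·0.125) = 1 + j404.875 → |·| ≈ 404.88, ∠ ≈ 89.86°
pole (1 + j3239·0.002) = 1 + j6.478 → |·| ≈ 6.5547, ∠ ≈ 81.22°
|H| = 25 · 1619.5 · 3.3899 / (809.75 · 404.88 · 6.5547) ≈ 0.063867
Gain = 20 log₁₀(0.063867) ≈ -23.89 dB
∠H = (89.96° + 72.84°) − (89.93° + 89.86° + 81.22°) = -98.21°

-23.9 dB, -98.2°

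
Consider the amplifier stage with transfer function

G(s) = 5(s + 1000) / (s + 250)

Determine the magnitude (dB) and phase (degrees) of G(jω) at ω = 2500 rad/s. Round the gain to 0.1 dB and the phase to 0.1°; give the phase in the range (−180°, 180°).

14.6 dB, -16.1°

At s = jω = j2500:
zero (s+1000): 1000 + j2500 → |·| = √(1000²+2500²) = √7250000 ≈ 2692.6, ∠ = arctan(2500/1000) ≈ 68.20°
pole (s+250): 250 + j2500 → |·| = √(250²+2500²) = √6312500 ≈ 2512.5, ∠ = arctan(2500/250) ≈ 84.29°
|G| = 5 · 2692.6 / 2512.5 ≈ 5.3584
Gain = 20 log₁₀(5.3584) ≈ 14.58 dB
∠G = 68.20° − 84.29° = -16.09°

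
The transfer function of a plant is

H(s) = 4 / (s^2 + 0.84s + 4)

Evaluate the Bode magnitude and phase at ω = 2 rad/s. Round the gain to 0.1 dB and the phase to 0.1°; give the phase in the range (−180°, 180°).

At s = jω = j2:
quadratic: (j2)² + 0.84·j2 + 4 = 0 + j1.68 → |·| ≈ 1.68, ∠ ≈ 90.00°
|H| = 4 / 1.68 ≈ 2.381
Gain = 20 log₁₀(2.381) ≈ 7.54 dB
∠H = 0.00° − 90.00° = -90.00°

7.5 dB, -90.0°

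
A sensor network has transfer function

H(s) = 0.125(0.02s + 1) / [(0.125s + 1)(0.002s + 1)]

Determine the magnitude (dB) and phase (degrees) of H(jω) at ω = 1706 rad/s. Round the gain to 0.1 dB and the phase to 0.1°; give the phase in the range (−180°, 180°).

-45.0 dB, -75.1°

At ω = 1706 rad/s:
zero (1 + j1706·0.02) = 1 + j34.12 → |·| ≈ 34.135, ∠ ≈ 88.32°
pole (1 + j1706·0.125) = 1 + j213.25 → |·| ≈ 213.25, ∠ ≈ 89.73°
pole (1 + j1706·0.002) = 1 + j3.412 → |·| ≈ 3.5555, ∠ ≈ 73.67°
|H| = 0.125 · 34.135 / (213.25 · 3.5555) ≈ 0.0056276
Gain = 20 log₁₀(0.0056276) ≈ -44.99 dB
∠H = (88.32°) − (89.73° + 73.67°) = -75.08°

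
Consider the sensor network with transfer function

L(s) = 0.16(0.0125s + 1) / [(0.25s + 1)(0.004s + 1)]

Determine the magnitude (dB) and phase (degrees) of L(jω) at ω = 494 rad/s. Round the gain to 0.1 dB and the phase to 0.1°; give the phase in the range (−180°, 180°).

At ω = 494 rad/s:
zero (1 + j494·0.0125) = 1 + j6.175 → |·| ≈ 6.2554, ∠ ≈ 80.80°
pole (1 + j494·0.25) = 1 + j123.5 → |·| ≈ 123.5, ∠ ≈ 89.54°
pole (1 + j494·0.004) = 1 + j1.976 → |·| ≈ 2.2146, ∠ ≈ 63.16°
|L| = 0.16 · 6.2554 / (123.5 · 2.2146) ≈ 0.0036594
Gain = 20 log₁₀(0.0036594) ≈ -48.73 dB
∠L = (80.80°) − (89.54° + 63.16°) = -71.90°

-48.7 dB, -71.9°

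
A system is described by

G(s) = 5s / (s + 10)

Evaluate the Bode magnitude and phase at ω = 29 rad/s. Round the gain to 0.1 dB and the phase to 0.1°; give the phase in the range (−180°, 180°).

At s = jω = j29:
zero at origin: s = j29 → |·| = 29, ∠ = 90.00°
pole (s+10): 10 + j29 → |·| = √(10²+29²) = √941 ≈ 30.676, ∠ = arctan(29/10) ≈ 70.97°
|G| = 5 · 29 / 30.676 ≈ 4.7268
Gain = 20 log₁₀(4.7268) ≈ 13.49 dB
∠G = 90.00° − 70.97° = 19.03°

13.5 dB, 19.0°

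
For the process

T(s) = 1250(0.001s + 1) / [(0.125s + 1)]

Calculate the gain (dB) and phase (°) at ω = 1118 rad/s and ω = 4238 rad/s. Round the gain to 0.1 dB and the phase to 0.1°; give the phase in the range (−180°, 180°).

ω = 1118: 22.6 dB, -41.4°; ω = 4238: 20.2 dB, -13.2°

At ω = 1118 rad/s:
zero (1 + j1118·0.001) = 1 + j1.118 → |·| ≈ 1.5, ∠ ≈ 48.19°
pole (1 + j1118·0.125) = 1 + j139.75 → |·| ≈ 139.75, ∠ ≈ 89.59°
|T| = 1250 · 1.5 / (139.75) ≈ 13.417
Gain = 20 log₁₀(13.417) ≈ 22.55 dB
∠T = (48.19°) − (89.59°) = -41.40°

At ω = 4238 rad/s:
zero (1 + j4238·0.001) = 1 + j4.238 → |·| ≈ 4.3544, ∠ ≈ 76.72°
pole (1 + j4238·0.125) = 1 + j529.75 → |·| ≈ 529.75, ∠ ≈ 89.89°
|T| = 1250 · 4.3544 / (529.75) ≈ 10.275
Gain = 20 log₁₀(10.275) ≈ 20.24 dB
∠T = (76.72°) − (89.89°) = -13.17°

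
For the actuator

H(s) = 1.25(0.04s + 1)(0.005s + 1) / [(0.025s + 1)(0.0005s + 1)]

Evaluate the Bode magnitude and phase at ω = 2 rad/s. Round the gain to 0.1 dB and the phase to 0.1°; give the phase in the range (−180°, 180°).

2.0 dB, 2.2°

At ω = 2 rad/s:
zero (1 + j2·0.04) = 1 + j0.08 → |·| ≈ 1.0032, ∠ ≈ 4.57°
zero (1 + j2·0.005) = 1 + j0.01 → |·| ≈ 1, ∠ ≈ 0.57°
pole (1 + j2·0.025) = 1 + j0.05 → |·| ≈ 1.0012, ∠ ≈ 2.86°
pole (1 + j2·0.0005) = 1 + j0.001 → |·| ≈ 1, ∠ ≈ 0.06°
|H| = 1.25 · 1.0032 · 1 / (1.0012 · 1) ≈ 1.2525
Gain = 20 log₁₀(1.2525) ≈ 1.96 dB
∠H = (4.57° + 0.57°) − (2.86° + 0.06°) = 2.22°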